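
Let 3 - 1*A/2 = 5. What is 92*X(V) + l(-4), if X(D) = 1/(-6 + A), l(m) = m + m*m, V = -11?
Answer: 14/5 ≈ 2.8000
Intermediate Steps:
l(m) = m + m**2
A = -4 (A = 6 - 2*5 = 6 - 10 = -4)
X(D) = -1/10 (X(D) = 1/(-6 - 4) = 1/(-10) = -1/10)
92*X(V) + l(-4) = 92*(-1/10) - 4*(1 - 4) = -46/5 - 4*(-3) = -46/5 + 12 = 14/5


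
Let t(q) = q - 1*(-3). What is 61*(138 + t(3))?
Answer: 8784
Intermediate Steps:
t(q) = 3 + q (t(q) = q + 3 = 3 + q)
61*(138 + t(3)) = 61*(138 + (3 + 3)) = 61*(138 + 6) = 61*144 = 8784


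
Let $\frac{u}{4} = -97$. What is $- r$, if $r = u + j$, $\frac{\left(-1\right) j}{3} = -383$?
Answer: $-761$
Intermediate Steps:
$j = 1149$ ($j = \left(-3\right) \left(-383\right) = 1149$)
$u = -388$ ($u = 4 \left(-97\right) = -388$)
$r = 761$ ($r = -388 + 1149 = 761$)
$- r = \left(-1\right) 761 = -761$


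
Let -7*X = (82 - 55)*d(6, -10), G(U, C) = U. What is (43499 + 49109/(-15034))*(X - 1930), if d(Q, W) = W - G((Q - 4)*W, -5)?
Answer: -4505473364730/52619 ≈ -8.5624e+7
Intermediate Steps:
d(Q, W) = W - W*(-4 + Q) (d(Q, W) = W - (Q - 4)*W = W - (-4 + Q)*W = W - W*(-4 + Q))
X = -270/7 (X = -(82 - 55)*(-10*(5 - 1*6))/7 = -27*(-10*(5 - 6))/7 = -27*(-10*(-1))/7 = -27*10/7 = -⅐*270 = -270/7 ≈ -38.571)
(43499 + 49109/(-15034))*(X - 1930) = (43499 + 49109/(-15034))*(-270/7 - 1930) = (43499 + 49109*(-1/15034))*(-13780/7) = (43499 - 49109/15034)*(-13780/7) = (653914857/15034)*(-13780/7) = -4505473364730/52619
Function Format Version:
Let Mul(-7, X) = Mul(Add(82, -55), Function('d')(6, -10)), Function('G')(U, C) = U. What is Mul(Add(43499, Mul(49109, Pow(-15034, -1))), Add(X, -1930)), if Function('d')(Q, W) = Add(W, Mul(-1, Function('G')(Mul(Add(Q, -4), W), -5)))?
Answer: Rational(-4505473364730, 52619) ≈ -8.5624e+7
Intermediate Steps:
Function('d')(Q, W) = Add(W, Mul(-1, W, Add(-4, Q))) (Function('d')(Q, W) = Add(W, Mul(-1, Mul(Add(Q, -4), W))) = Add(W, Mul(-1, Mul(Add(-4, Q), W))) = Add(W, Mul(-1, Mul(W, Add(-4, Q)))) = Add(W, Mul(-1, W, Add(-4, Q))))
X = Rational(-270, 7) (X = Mul(Rational(-1, 7), Mul(Add(82, -55), Mul(-10, Add(5, Mul(-1, 6))))) = Mul(Rational(-1, 7), Mul(27, Mul(-10, Add(5, -6)))) = Mul(Rational(-1, 7), Mul(27, Mul(-10, -1))) = Mul(Rational(-1, 7), Mul(27, 10)) = Mul(Rational(-1, 7), 270) = Rational(-270, 7) ≈ -38.571)
Mul(Add(43499, Mul(49109, Pow(-15034, -1))), Add(X, -1930)) = Mul(Add(43499, Mul(49109, Pow(-15034, -1))), Add(Rational(-270, 7), -1930)) = Mul(Add(43499, Mul(49109, Rational(-1, 15034))), Rational(-13780, 7)) = Mul(Add(43499, Rational(-49109, 15034)), Rational(-13780, 7)) = Mul(Rational(653914857, 15034), Rational(-13780, 7)) = Rational(-4505473364730, 52619)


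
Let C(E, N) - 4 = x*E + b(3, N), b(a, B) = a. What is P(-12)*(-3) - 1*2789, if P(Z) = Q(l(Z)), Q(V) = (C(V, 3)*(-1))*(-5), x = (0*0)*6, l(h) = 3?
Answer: -2894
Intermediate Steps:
x = 0 (x = 0*6 = 0)
C(E, N) = 7 (C(E, N) = 4 + (0*E + 3) = 4 + (0 + 3) = 4 + 3 = 7)
Q(V) = 35 (Q(V) = (7*(-1))*(-5) = -7*(-5) = 35)
P(Z) = 35
P(-12)*(-3) - 1*2789 = 35*(-3) - 1*2789 = -105 - 2789 = -2894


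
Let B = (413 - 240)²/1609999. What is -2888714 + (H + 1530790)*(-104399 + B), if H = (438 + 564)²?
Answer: -426058544010502854/1609999 ≈ -2.6463e+11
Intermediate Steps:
H = 1004004 (H = 1002² = 1004004)
B = 29929/1609999 (B = 173²*(1/1609999) = 29929*(1/1609999) = 29929/1609999 ≈ 0.018589)
-2888714 + (H + 1530790)*(-104399 + B) = -2888714 + (1004004 + 1530790)*(-104399 + 29929/1609999) = -2888714 + 2534794*(-168082255672/1609999) = -2888714 - 426053893183851568/1609999 = -426058544010502854/1609999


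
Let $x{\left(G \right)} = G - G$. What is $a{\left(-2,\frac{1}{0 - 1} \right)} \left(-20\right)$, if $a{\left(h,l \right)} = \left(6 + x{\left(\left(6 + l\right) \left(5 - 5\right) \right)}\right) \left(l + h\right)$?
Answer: $360$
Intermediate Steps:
$x{\left(G \right)} = 0$
$a{\left(h,l \right)} = 6 h + 6 l$ ($a{\left(h,l \right)} = \left(6 + 0\right) \left(l + h\right) = 6 \left(h + l\right) = 6 h + 6 l$)
$a{\left(-2,\frac{1}{0 - 1} \right)} \left(-20\right) = \left(6 \left(-2\right) + \frac{6}{0 - 1}\right) \left(-20\right) = \left(-12 + \frac{6}{-1}\right) \left(-20\right) = \left(-12 + 6 \left(-1\right)\right) \left(-20\right) = \left(-12 - 6\right) \left(-20\right) = \left(-18\right) \left(-20\right) = 360$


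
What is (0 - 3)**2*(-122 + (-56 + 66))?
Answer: -1008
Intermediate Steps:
(0 - 3)**2*(-122 + (-56 + 66)) = (-3)**2*(-122 + 10) = 9*(-112) = -1008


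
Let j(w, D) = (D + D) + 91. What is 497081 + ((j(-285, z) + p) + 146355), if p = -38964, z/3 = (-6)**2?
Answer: 604779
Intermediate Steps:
z = 108 (z = 3*(-6)**2 = 3*36 = 108)
j(w, D) = 91 + 2*D (j(w, D) = 2*D + 91 = 91 + 2*D)
497081 + ((j(-285, z) + p) + 146355) = 497081 + (((91 + 2*108) - 38964) + 146355) = 497081 + (((91 + 216) - 38964) + 146355) = 497081 + ((307 - 38964) + 146355) = 497081 + (-38657 + 146355) = 497081 + 107698 = 604779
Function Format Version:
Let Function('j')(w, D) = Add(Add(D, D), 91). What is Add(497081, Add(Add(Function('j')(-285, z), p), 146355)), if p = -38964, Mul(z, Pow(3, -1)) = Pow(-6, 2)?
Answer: 604779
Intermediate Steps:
z = 108 (z = Mul(3, Pow(-6, 2)) = Mul(3, 36) = 108)
Function('j')(w, D) = Add(91, Mul(2, D)) (Function('j')(w, D) = Add(Mul(2, D), 91) = Add(91, Mul(2, D)))
Add(497081, Add(Add(Function('j')(-285, z), p), 146355)) = Add(497081, Add(Add(Add(91, Mul(2, 108)), -38964), 146355)) = Add(497081, Add(Add(Add(91, 216), -38964), 146355)) = Add(497081, Add(Add(307, -38964), 146355)) = Add(497081, Add(-38657, 146355)) = Add(497081, 107698) = 604779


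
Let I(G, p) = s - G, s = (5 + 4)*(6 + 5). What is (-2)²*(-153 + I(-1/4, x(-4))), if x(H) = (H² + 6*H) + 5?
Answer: -215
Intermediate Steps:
x(H) = 5 + H² + 6*H
s = 99 (s = 9*11 = 99)
I(G, p) = 99 - G
(-2)²*(-153 + I(-1/4, x(-4))) = (-2)²*(-153 + (99 - (-1)/4)) = 4*(-153 + (99 - (-1)/4)) = 4*(-153 + (99 - 1*(-¼))) = 4*(-153 + (99 + ¼)) = 4*(-153 + 397/4) = 4*(-215/4) = -215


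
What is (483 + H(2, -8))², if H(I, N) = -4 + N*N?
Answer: 294849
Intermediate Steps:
H(I, N) = -4 + N²
(483 + H(2, -8))² = (483 + (-4 + (-8)²))² = (483 + (-4 + 64))² = (483 + 60)² = 543² = 294849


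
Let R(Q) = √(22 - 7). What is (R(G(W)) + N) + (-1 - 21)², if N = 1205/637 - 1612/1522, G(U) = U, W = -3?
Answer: 235025971/484757 + √15 ≈ 488.71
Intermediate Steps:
R(Q) = √15
N = 403583/484757 (N = 1205*(1/637) - 1612*1/1522 = 1205/637 - 806/761 = 403583/484757 ≈ 0.83255)
(R(G(W)) + N) + (-1 - 21)² = (√15 + 403583/484757) + (-1 - 21)² = (403583/484757 + √15) + (-22)² = (403583/484757 + √15) + 484 = 235025971/484757 + √15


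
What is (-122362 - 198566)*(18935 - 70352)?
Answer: 16501154976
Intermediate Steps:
(-122362 - 198566)*(18935 - 70352) = -320928*(-51417) = 16501154976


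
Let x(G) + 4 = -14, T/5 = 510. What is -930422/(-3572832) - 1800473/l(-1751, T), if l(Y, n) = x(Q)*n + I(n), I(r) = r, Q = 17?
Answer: 179808926201/4302285200 ≈ 41.794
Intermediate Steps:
T = 2550 (T = 5*510 = 2550)
x(G) = -18 (x(G) = -4 - 14 = -18)
l(Y, n) = -17*n (l(Y, n) = -18*n + n = -17*n)
-930422/(-3572832) - 1800473/l(-1751, T) = -930422/(-3572832) - 1800473/((-17*2550)) = -930422*(-1/3572832) - 1800473/(-43350) = 465211/1786416 - 1800473*(-1/43350) = 465211/1786416 + 1800473/43350 = 179808926201/4302285200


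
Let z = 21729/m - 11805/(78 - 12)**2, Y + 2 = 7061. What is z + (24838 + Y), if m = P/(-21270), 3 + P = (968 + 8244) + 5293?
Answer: 85949393/3509484 ≈ 24.491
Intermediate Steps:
Y = 7059 (Y = -2 + 7061 = 7059)
P = 14502 (P = -3 + ((968 + 8244) + 5293) = -3 + (9212 + 5293) = -3 + 14505 = 14502)
m = -2417/3545 (m = 14502/(-21270) = 14502*(-1/21270) = -2417/3545 ≈ -0.68181)
z = -111856061755/3509484 (z = 21729/(-2417/3545) - 11805/(78 - 12)**2 = 21729*(-3545/2417) - 11805/(66**2) = -77029305/2417 - 11805/4356 = -77029305/2417 - 11805*1/4356 = -77029305/2417 - 3935/1452 = -111856061755/3509484 ≈ -31873.)
z + (24838 + Y) = -111856061755/3509484 + (24838 + 7059) = -111856061755/3509484 + 31897 = 85949393/3509484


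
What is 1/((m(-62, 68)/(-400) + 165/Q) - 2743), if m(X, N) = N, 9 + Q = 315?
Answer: -5100/13987417 ≈ -0.00036461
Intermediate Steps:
Q = 306 (Q = -9 + 315 = 306)
1/((m(-62, 68)/(-400) + 165/Q) - 2743) = 1/((68/(-400) + 165/306) - 2743) = 1/((68*(-1/400) + 165*(1/306)) - 2743) = 1/((-17/100 + 55/102) - 2743) = 1/(1883/5100 - 2743) = 1/(-13987417/5100) = -5100/13987417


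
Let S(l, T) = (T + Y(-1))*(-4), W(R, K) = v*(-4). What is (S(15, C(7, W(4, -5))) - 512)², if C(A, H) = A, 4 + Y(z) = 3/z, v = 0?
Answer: 262144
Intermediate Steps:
Y(z) = -4 + 3/z
W(R, K) = 0 (W(R, K) = 0*(-4) = 0)
S(l, T) = 28 - 4*T (S(l, T) = (T + (-4 + 3/(-1)))*(-4) = (T + (-4 + 3*(-1)))*(-4) = (T + (-4 - 3))*(-4) = (T - 7)*(-4) = (-7 + T)*(-4) = 28 - 4*T)
(S(15, C(7, W(4, -5))) - 512)² = ((28 - 4*7) - 512)² = ((28 - 28) - 512)² = (0 - 512)² = (-512)² = 262144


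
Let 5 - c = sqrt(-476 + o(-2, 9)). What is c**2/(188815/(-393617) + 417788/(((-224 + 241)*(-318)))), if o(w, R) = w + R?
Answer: 472392357444/82734596543 + 10639467510*I*sqrt(469)/82734596543 ≈ 5.7097 + 2.785*I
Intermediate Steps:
o(w, R) = R + w
c = 5 - I*sqrt(469) (c = 5 - sqrt(-476 + (9 - 2)) = 5 - sqrt(-476 + 7) = 5 - sqrt(-469) = 5 - I*sqrt(469) ≈ 5.0 - 21.656*I)
c**2/(188815/(-393617) + 417788/(((-224 + 241)*(-318)))) = (5 - I*sqrt(469))**2/(188815/(-393617) + 417788/(((-224 + 241)*(-318)))) = (5 - I*sqrt(469))**2/(188815*(-1/393617) + 417788/((17*(-318)))) = (5 - I*sqrt(469))**2/(-188815/393617 + 417788/(-5406)) = (5 - I*sqrt(469))**2/(-188815/393617 + 417788*(-1/5406)) = (5 - I*sqrt(469))**2/(-188815/393617 - 208894/2703) = (5 - I*sqrt(469))**2/(-82734596543/1063946751) = (5 - I*sqrt(469))**2*(-1063946751/82734596543) = -1063946751*(5 - I*sqrt(469))**2/82734596543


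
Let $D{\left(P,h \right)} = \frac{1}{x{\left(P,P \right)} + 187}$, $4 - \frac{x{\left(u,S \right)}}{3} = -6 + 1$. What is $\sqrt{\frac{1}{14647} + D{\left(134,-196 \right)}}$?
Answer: $\frac{\sqrt{46581180338}}{3134458} \approx 0.068856$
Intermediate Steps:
$x{\left(u,S \right)} = 27$ ($x{\left(u,S \right)} = 12 - 3 \left(-6 + 1\right) = 12 - -15 = 12 + 15 = 27$)
$D{\left(P,h \right)} = \frac{1}{214}$ ($D{\left(P,h \right)} = \frac{1}{27 + 187} = \frac{1}{214}$)
$\sqrt{\frac{1}{14647} + D{\left(134,-196 \right)}} = \sqrt{\frac{1}{14647} + \frac{1}{214}} = \sqrt{\frac{14861}{3134458}} = \frac{\sqrt{46581180338}}{3134458}$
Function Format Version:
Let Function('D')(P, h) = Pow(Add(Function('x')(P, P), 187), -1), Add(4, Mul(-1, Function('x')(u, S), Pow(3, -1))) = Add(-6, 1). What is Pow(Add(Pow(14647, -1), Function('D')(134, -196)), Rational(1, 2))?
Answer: Mul(Rational(1, 3134458), Pow(46581180338, Rational(1, 2))) ≈ 0.068856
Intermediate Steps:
Function('x')(u, S) = 27 (Function('x')(u, S) = Add(12, Mul(-3, Add(-6, 1))) = Add(12, Mul(-3, -5)) = Add(12, 15) = 27)
Function('D')(P, h) = Rational(1, 214) (Function('D')(P, h) = Pow(Add(27, 187), -1) = Pow(214, -1) = Rational(1, 214))
Pow(Add(Pow(14647, -1), Function('D')(134, -196)), Rational(1, 2)) = Pow(Add(Pow(14647, -1), Rational(1, 214)), Rational(1, 2)) = Pow(Add(Rational(1, 14647), Rational(1, 214)), Rational(1, 2)) = Pow(Rational(14861, 3134458), Rational(1, 2)) = Mul(Rational(1, 3134458), Pow(46581180338, Rational(1, 2)))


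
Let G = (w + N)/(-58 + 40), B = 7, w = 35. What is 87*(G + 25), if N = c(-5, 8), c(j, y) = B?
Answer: 1972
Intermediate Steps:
c(j, y) = 7
N = 7
G = -7/3 (G = (35 + 7)/(-58 + 40) = 42/(-18) = 42*(-1/18) = -7/3 ≈ -2.3333)
87*(G + 25) = 87*(-7/3 + 25) = 87*(68/3) = 1972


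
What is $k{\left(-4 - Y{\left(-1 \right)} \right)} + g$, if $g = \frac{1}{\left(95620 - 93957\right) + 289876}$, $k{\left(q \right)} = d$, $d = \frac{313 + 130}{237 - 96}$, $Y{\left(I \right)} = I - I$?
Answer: $\frac{129151918}{41106999} \approx 3.1418$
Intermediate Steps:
$Y{\left(I \right)} = 0$
$d = \frac{443}{141} \approx 3.1418$
$k{\left(q \right)} = \frac{443}{141}$
$g = \frac{1}{291539}$ ($g = \frac{1}{\left(95620 - 93957\right) + 289876} = \frac{1}{1663 + 289876} = \frac{1}{291539} \approx 3.4301 \cdot 10^{-6}$)
$k{\left(-4 - Y{\left(-1 \right)} \right)} + g = \frac{443}{141} + \frac{1}{291539} = \frac{129151918}{41106999}$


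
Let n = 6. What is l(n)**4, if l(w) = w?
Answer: 1296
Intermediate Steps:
l(n)**4 = 6**4 = 1296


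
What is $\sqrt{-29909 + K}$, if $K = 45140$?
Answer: $\sqrt{15231} \approx 123.41$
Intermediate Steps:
$\sqrt{-29909 + K} = \sqrt{-29909 + 45140} = \sqrt{15231}$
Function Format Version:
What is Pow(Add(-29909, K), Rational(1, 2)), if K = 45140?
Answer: Pow(15231, Rational(1, 2)) ≈ 123.41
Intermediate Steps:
Pow(Add(-29909, K), Rational(1, 2)) = Pow(Add(-29909, 45140), Rational(1, 2)) = Pow(15231, Rational(1, 2))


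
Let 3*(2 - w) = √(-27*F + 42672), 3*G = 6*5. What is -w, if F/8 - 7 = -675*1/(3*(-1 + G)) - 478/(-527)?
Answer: -2 + 4*√804790659/1581 ≈ 69.774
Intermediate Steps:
G = 10 (G = (6*5)/3 = (⅓)*30 = 10)
F = -72064/527 (F = 56 + 8*(-675*1/(3*(-1 + 10)) - 478/(-527)) = 56 + 8*(-675/(3*9) - 478*(-1/527)) = 56 + 8*(-675/27 + 478/527) = 56 + 8*(-675*1/27 + 478/527) = 56 + 8*(-25 + 478/527) = 56 + 8*(-12697/527) = 56 - 101576/527 = -72064/527 ≈ -136.74)
w = 2 - 4*√804790659/1581 (w = 2 - √(-27*(-72064/527) + 42672)/3 = 2 - √(1945728/527 + 42672)/3 = 2 - 4*√804790659/1581 ≈ -69.774)
-w = -(2 - 4*√804790659/1581) = -2 + 4*√804790659/1581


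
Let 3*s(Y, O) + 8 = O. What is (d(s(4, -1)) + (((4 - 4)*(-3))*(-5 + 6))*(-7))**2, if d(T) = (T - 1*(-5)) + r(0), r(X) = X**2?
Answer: 4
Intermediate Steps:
s(Y, O) = -8/3 + O/3
d(T) = 5 + T (d(T) = (T - 1*(-5)) + 0**2 = (T + 5) + 0 = (5 + T) + 0 = 5 + T)
(d(s(4, -1)) + (((4 - 4)*(-3))*(-5 + 6))*(-7))**2 = ((5 + (-8/3 + (1/3)*(-1))) + (((4 - 4)*(-3))*(-5 + 6))*(-7))**2 = ((5 + (-8/3 - 1/3)) + ((0*(-3))*1)*(-7))**2 = ((5 - 3) + (0*1)*(-7))**2 = (2 + 0*(-7))**2 = (2 + 0)**2 = 2**2 = 4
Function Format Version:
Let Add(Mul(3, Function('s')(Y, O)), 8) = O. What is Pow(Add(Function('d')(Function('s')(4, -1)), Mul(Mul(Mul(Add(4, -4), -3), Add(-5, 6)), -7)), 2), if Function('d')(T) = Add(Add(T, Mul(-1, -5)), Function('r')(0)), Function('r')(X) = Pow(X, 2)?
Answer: 4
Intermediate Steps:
Function('s')(Y, O) = Add(Rational(-8, 3), Mul(Rational(1, 3), O))
Function('d')(T) = Add(5, T) (Function('d')(T) = Add(Add(T, Mul(-1, -5)), Pow(0, 2)) = Add(Add(T, 5), 0) = Add(Add(5, T), 0) = Add(5, T))
Pow(Add(Function('d')(Function('s')(4, -1)), Mul(Mul(Mul(Add(4, -4), -3), Add(-5, 6)), -7)), 2) = Pow(Add(Add(5, Add(Rational(-8, 3), Mul(Rational(1, 3), -1))), Mul(Mul(Mul(Add(4, -4), -3), Add(-5, 6)), -7)), 2) = Pow(Add(Add(5, Add(Rational(-8, 3), Rational(-1, 3))), Mul(Mul(Mul(0, -3), 1), -7)), 2) = Pow(Add(Add(5, -3), Mul(Mul(0, 1), -7)), 2) = Pow(Add(2, Mul(0, -7)), 2) = Pow(Add(2, 0), 2) = Pow(2, 2) = 4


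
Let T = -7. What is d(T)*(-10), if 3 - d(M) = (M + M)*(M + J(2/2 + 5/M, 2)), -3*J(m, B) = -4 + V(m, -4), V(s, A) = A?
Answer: 1730/3 ≈ 576.67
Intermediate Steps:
J(m, B) = 8/3 (J(m, B) = -(-4 - 4)/3 = -1/3*(-8) = 8/3)
d(M) = 3 - 2*M*(8/3 + M) (d(M) = 3 - (M + M)*(M + 8/3) = 3 - 2*M*(8/3 + M))
d(T)*(-10) = (3 - 2*(-7)**2 - 16/3*(-7))*(-10) = (3 - 2*49 + 112/3)*(-10) = (3 - 98 + 112/3)*(-10) = -173/3*(-10) = 1730/3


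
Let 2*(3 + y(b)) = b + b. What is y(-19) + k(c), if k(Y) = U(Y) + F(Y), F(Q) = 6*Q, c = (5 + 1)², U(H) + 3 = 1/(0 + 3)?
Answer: 574/3 ≈ 191.33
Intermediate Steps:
U(H) = -8/3 (U(H) = -3 + 1/(0 + 3) = -3 + 1/3 = -3 + ⅓ = -8/3)
c = 36 (c = 6² = 36)
y(b) = -3 + b (y(b) = -3 + (b + b)/2 = -3 + (2*b)/2 = -3 + b)
k(Y) = -8/3 + 6*Y
y(-19) + k(c) = (-3 - 19) + (-8/3 + 6*36) = -22 + (-8/3 + 216) = -22 + 640/3 = 574/3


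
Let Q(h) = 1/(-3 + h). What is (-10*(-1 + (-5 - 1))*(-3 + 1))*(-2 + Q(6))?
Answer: 700/3 ≈ 233.33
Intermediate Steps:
(-10*(-1 + (-5 - 1))*(-3 + 1))*(-2 + Q(6)) = (-10*(-1 + (-5 - 1))*(-3 + 1))*(-2 + 1/(-3 + 6)) = (-10*(-1 - 6)*(-2))*(-2 + 1/3) = (-(-70)*(-2))*(-2 + ⅓) = -10*14*(-5/3) = -140*(-5/3) = 700/3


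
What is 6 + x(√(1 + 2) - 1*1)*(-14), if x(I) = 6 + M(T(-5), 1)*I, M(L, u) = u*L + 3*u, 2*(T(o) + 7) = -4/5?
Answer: -698/5 + 308*√3/5 ≈ -32.906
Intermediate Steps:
T(o) = -37/5 (T(o) = -7 + (-4/5)/2 = -7 + (-4*⅕)/2 = -7 + (½)*(-⅘) = -7 - ⅖ = -37/5)
M(L, u) = 3*u + L*u (M(L, u) = L*u + 3*u = 3*u + L*u)
x(I) = 6 - 22*I/5 (x(I) = 6 + (1*(3 - 37/5))*I = 6 + (1*(-22/5))*I = 6 - 22*I/5)
6 + x(√(1 + 2) - 1*1)*(-14) = 6 + (6 - 22*(√(1 + 2) - 1*1)/5)*(-14) = 6 + (6 - 22*(√3 - 1)/5)*(-14) = 6 + (6 - 22*(-1 + √3)/5)*(-14) = 6 + (6 + (22/5 - 22*√3/5))*(-14) = 6 + (52/5 - 22*√3/5)*(-14) = 6 + (-728/5 + 308*√3/5) = -698/5 + 308*√3/5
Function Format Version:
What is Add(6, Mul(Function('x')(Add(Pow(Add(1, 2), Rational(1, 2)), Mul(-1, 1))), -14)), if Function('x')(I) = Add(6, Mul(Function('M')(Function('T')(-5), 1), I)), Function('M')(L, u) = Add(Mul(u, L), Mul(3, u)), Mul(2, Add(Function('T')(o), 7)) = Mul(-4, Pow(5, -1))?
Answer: Add(Rational(-698, 5), Mul(Rational(308, 5), Pow(3, Rational(1, 2)))) ≈ -32.906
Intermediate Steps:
Function('T')(o) = Rational(-37, 5) (Function('T')(o) = Add(-7, Mul(Rational(1, 2), Mul(-4, Pow(5, -1)))) = Add(-7, Mul(Rational(1, 2), Mul(-4, Rational(1, 5)))) = Add(-7, Mul(Rational(1, 2), Rational(-4, 5))) = Add(-7, Rational(-2, 5)) = Rational(-37, 5))
Function('M')(L, u) = Add(Mul(3, u), Mul(L, u)) (Function('M')(L, u) = Add(Mul(L, u), Mul(3, u)) = Add(Mul(3, u), Mul(L, u)))
Function('x')(I) = Add(6, Mul(Rational(-22, 5), I)) (Function('x')(I) = Add(6, Mul(Mul(1, Add(3, Rational(-37, 5))), I)) = Add(6, Mul(Mul(1, Rational(-22, 5)), I)) = Add(6, Mul(Rational(-22, 5), I)))
Add(6, Mul(Function('x')(Add(Pow(Add(1, 2), Rational(1, 2)), Mul(-1, 1))), -14)) = Add(6, Mul(Add(6, Mul(Rational(-22, 5), Add(Pow(Add(1, 2), Rational(1, 2)), Mul(-1, 1)))), -14)) = Add(6, Mul(Add(6, Mul(Rational(-22, 5), Add(Pow(3, Rational(1, 2)), -1))), -14)) = Add(6, Mul(Add(6, Mul(Rational(-22, 5), Add(-1, Pow(3, Rational(1, 2))))), -14)) = Add(6, Mul(Add(6, Add(Rational(22, 5), Mul(Rational(-22, 5), Pow(3, Rational(1, 2))))), -14)) = Add(6, Mul(Add(Rational(52, 5), Mul(Rational(-22, 5), Pow(3, Rational(1, 2)))), -14)) = Add(6, Add(Rational(-728, 5), Mul(Rational(308, 5), Pow(3, Rational(1, 2))))) = Add(Rational(-698, 5), Mul(Rational(308, 5), Pow(3, Rational(1, 2))))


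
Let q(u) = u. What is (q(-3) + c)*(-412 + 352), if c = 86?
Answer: -4980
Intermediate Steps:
(q(-3) + c)*(-412 + 352) = (-3 + 86)*(-412 + 352) = 83*(-60) = -4980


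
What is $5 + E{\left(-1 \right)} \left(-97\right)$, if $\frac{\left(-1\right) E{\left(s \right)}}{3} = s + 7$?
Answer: $1751$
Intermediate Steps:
$E{\left(s \right)} = -21 - 3 s$ ($E{\left(s \right)} = - 3 \left(s + 7\right) = - 3 \left(7 + s\right) = -21 - 3 s$)
$5 + E{\left(-1 \right)} \left(-97\right) = 5 + \left(-21 - -3\right) \left(-97\right) = 5 + \left(-21 + 3\right) \left(-97\right) = 5 - -1746 = 5 + 1746 = 1751$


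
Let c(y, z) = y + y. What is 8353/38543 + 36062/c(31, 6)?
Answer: 695227776/1194833 ≈ 581.86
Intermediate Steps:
c(y, z) = 2*y
8353/38543 + 36062/c(31, 6) = 8353/38543 + 36062/((2*31)) = 8353*(1/38543) + 36062/62 = 8353/38543 + 36062*(1/62) = 8353/38543 + 18031/31 = 695227776/1194833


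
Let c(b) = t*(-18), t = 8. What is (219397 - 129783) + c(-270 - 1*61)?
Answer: 89470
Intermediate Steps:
c(b) = -144 (c(b) = 8*(-18) = -144)
(219397 - 129783) + c(-270 - 1*61) = (219397 - 129783) - 144 = 89614 - 144 = 89470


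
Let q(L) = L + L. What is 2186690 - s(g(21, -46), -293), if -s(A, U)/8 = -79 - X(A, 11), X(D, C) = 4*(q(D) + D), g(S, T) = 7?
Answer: 2185386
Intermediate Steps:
q(L) = 2*L
X(D, C) = 12*D (X(D, C) = 4*(2*D + D) = 4*(3*D) = 12*D)
s(A, U) = 632 + 96*A (s(A, U) = -8*(-79 - 12*A) = 632 + 96*A)
2186690 - s(g(21, -46), -293) = 2186690 - (632 + 96*7) = 2186690 - (632 + 672) = 2186690 - 1*1304 = 2186690 - 1304 = 2185386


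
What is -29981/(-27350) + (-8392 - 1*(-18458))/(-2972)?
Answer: -23275196/10160525 ≈ -2.2907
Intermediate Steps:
-29981/(-27350) + (-8392 - 1*(-18458))/(-2972) = -29981*(-1/27350) + (-8392 + 18458)*(-1/2972) = 29981/27350 + 10066*(-1/2972) = 29981/27350 - 5033/1486 = -23275196/10160525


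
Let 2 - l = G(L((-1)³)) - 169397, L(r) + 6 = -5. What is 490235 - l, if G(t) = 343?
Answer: 321179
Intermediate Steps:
L(r) = -11 (L(r) = -6 - 5 = -11)
l = 169056 (l = 2 - (343 - 169397) = 2 - 1*(-169054) = 2 + 169054 = 169056)
490235 - l = 490235 - 1*169056 = 490235 - 169056 = 321179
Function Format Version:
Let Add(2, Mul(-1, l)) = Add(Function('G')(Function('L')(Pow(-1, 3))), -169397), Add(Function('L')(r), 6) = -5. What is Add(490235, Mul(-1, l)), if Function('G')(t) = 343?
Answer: 321179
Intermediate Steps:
Function('L')(r) = -11 (Function('L')(r) = Add(-6, -5) = -11)
l = 169056 (l = Add(2, Mul(-1, Add(343, -169397))) = Add(2, Mul(-1, -169054)) = Add(2, 169054) = 169056)
Add(490235, Mul(-1, l)) = Add(490235, Mul(-1, 169056)) = Add(490235, -169056) = 321179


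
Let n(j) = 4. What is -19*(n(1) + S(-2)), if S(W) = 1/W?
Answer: -133/2 ≈ -66.500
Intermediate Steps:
-19*(n(1) + S(-2)) = -19*(4 + 1/(-2)) = -19*(4 - ½) = -19*7/2 = -133/2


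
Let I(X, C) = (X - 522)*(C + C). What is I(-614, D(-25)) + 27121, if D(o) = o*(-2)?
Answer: -86479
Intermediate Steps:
D(o) = -2*o
I(X, C) = 2*C*(-522 + X) (I(X, C) = (-522 + X)*(2*C) = 2*C*(-522 + X))
I(-614, D(-25)) + 27121 = 2*(-2*(-25))*(-522 - 614) + 27121 = 2*50*(-1136) + 27121 = -113600 + 27121 = -86479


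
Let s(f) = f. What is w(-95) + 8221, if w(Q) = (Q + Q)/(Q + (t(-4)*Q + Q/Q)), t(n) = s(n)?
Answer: 1175508/143 ≈ 8220.3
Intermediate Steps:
t(n) = n
w(Q) = 2*Q/(1 - 3*Q) (w(Q) = (Q + Q)/(Q + (-4*Q + Q/Q)) = (2*Q)/(Q + (-4*Q + 1)) = (2*Q)/(Q + (1 - 4*Q)) = (2*Q)/(1 - 3*Q) = 2*Q/(1 - 3*Q))
w(-95) + 8221 = 2*(-95)/(1 - 3*(-95)) + 8221 = 2*(-95)/(1 + 285) + 8221 = 2*(-95)/286 + 8221 = 2*(-95)*(1/286) + 8221 = -95/143 + 8221 = 1175508/143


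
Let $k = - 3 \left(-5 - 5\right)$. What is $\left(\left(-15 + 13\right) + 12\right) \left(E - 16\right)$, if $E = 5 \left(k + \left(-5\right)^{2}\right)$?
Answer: $2590$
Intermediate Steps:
$k = 30$ ($k = \left(-3\right) \left(-10\right) = 30$)
$E = 275$ ($E = 5 \left(30 + \left(-5\right)^{2}\right) = 5 \left(30 + 25\right) = 5 \cdot 55 = 275$)
$\left(\left(-15 + 13\right) + 12\right) \left(E - 16\right) = \left(\left(-15 + 13\right) + 12\right) \left(275 - 16\right) = \left(-2 + 12\right) 259 = 10 \cdot 259 = 2590$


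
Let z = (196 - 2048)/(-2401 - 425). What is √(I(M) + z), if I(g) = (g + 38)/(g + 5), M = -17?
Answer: I*√971359/942 ≈ 1.0463*I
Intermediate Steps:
I(g) = (38 + g)/(5 + g)
z = 926/1413 (z = -1852/(-2826) = -1852*(-1/2826) = 926/1413 ≈ 0.65534)
√(I(M) + z) = √((38 - 17)/(5 - 17) + 926/1413) = √(21/(-12) + 926/1413) = √(-1/12*21 + 926/1413) = √(-7/4 + 926/1413) = √(-6187/5652) = I*√971359/942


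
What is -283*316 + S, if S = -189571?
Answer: -278999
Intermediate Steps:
-283*316 + S = -283*316 - 189571 = -89428 - 189571 = -278999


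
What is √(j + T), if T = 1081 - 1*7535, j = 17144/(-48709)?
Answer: 3*I*√1701486714030/48709 ≈ 80.339*I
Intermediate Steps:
j = -17144/48709 (j = 17144*(-1/48709) = -17144/48709 ≈ -0.35197)
T = -6454 (T = 1081 - 7535 = -6454)
√(j + T) = √(-17144/48709 - 6454) = √(-314385030/48709) = 3*I*√1701486714030/48709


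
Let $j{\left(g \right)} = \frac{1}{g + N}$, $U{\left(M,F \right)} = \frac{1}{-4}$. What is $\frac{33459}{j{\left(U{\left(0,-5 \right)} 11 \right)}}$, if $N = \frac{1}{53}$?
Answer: $- \frac{19372761}{212} \approx -91381.0$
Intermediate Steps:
$N = \frac{1}{53} \approx 0.018868$
$U{\left(M,F \right)} = - \frac{1}{4}$
$j{\left(g \right)} = \frac{1}{\frac{1}{53} + g}$ ($j{\left(g \right)} = \frac{1}{g + \frac{1}{53}} = \frac{1}{\frac{1}{53} + g}$)
$\frac{33459}{j{\left(U{\left(0,-5 \right)} 11 \right)}} = \frac{33459}{53 \frac{1}{1 + 53 \left(\left(- \frac{1}{4}\right) 11\right)}} = \frac{33459}{53 \frac{1}{1 + 53 \left(- \frac{11}{4}\right)}} = \frac{33459}{53 \frac{1}{1 - \frac{583}{4}}} = \frac{33459}{53 \frac{1}{- \frac{579}{4}}} = \frac{33459}{53 \left(- \frac{4}{579}\right)} = \frac{33459}{- \frac{212}{579}} = 33459 \left(- \frac{579}{212}\right) = - \frac{19372761}{212}$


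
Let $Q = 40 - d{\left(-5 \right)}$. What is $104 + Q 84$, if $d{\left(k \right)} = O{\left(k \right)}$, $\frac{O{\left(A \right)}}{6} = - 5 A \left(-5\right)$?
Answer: $66464$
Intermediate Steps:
$O{\left(A \right)} = 150 A$ ($O{\left(A \right)} = 6 - 5 A \left(-5\right) = 6 \cdot 25 A = 150 A$)
$d{\left(k \right)} = 150 k$
$Q = 790$ ($Q = 40 - 150 \left(-5\right) = 40 - -750 = 40 + 750 = 790$)
$104 + Q 84 = 104 + 790 \cdot 84 = 104 + 66360 = 66464$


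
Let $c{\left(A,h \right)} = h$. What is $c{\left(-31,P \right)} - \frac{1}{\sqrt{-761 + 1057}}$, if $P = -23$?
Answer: $-23 - \frac{\sqrt{74}}{148} \approx -23.058$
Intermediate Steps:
$c{\left(-31,P \right)} - \frac{1}{\sqrt{-761 + 1057}} = -23 - \frac{1}{\sqrt{-761 + 1057}} = -23 - \frac{1}{\sqrt{296}} = -23 - \frac{1}{2 \sqrt{74}} = -23 - \frac{\sqrt{74}}{148}$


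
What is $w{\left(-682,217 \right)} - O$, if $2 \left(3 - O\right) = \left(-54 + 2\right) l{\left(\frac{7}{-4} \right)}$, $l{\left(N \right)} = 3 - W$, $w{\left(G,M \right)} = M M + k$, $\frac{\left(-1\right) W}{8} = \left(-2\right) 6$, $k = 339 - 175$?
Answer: $49668$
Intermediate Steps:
$k = 164$
$W = 96$ ($W = - 8 \left(\left(-2\right) 6\right) = \left(-8\right) \left(-12\right) = 96$)
$w{\left(G,M \right)} = 164 + M^{2}$ ($w{\left(G,M \right)} = M M + 164 = M^{2} + 164 = 164 + M^{2}$)
$l{\left(N \right)} = -93$ ($l{\left(N \right)} = 3 - 96 = -93$)
$O = -2415$ ($O = 3 - \frac{\left(-54 + 2\right) \left(-93\right)}{2} = 3 - \frac{\left(-52\right) \left(-93\right)}{2} = 3 - 2418 = -2415$)
$w{\left(-682,217 \right)} - O = \left(164 + 217^{2}\right) - -2415 = \left(164 + 47089\right) + 2415 = 47253 + 2415 = 49668$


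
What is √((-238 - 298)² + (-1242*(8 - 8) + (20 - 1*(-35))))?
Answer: √287351 ≈ 536.05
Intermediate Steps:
√((-238 - 298)² + (-1242*(8 - 8) + (20 - 1*(-35)))) = √((-536)² + (-1242*0 + (20 + 35))) = √(287296 + (-207*0 + 55)) = √(287296 + (0 + 55)) = √(287296 + 55) = √287351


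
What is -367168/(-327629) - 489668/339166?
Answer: -17949267642/55560308707 ≈ -0.32306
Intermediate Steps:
-367168/(-327629) - 489668/339166 = -367168*(-1/327629) - 489668*1/339166 = 367168/327629 - 244834/169583 = -17949267642/55560308707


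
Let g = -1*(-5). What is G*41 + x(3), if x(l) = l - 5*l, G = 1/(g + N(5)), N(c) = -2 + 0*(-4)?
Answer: 5/3 ≈ 1.6667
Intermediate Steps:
N(c) = -2 (N(c) = -2 + 0 = -2)
g = 5
G = ⅓ (G = 1/(5 - 2) = 1/3 = ⅓ ≈ 0.33333)
x(l) = -4*l
G*41 + x(3) = (⅓)*41 - 4*3 = 41/3 - 12 = 5/3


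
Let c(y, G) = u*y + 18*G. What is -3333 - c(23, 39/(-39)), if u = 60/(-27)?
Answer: -29375/9 ≈ -3263.9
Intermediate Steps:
u = -20/9 (u = 60*(-1/27) = -20/9 ≈ -2.2222)
c(y, G) = 18*G - 20*y/9 (c(y, G) = -20*y/9 + 18*G = 18*G - 20*y/9)
-3333 - c(23, 39/(-39)) = -3333 - (18*(39/(-39)) - 20/9*23) = -3333 - (18*(39*(-1/39)) - 460/9) = -3333 - (18*(-1) - 460/9) = -3333 - (-18 - 460/9) = -3333 - 1*(-622/9) = -3333 + 622/9 = -29375/9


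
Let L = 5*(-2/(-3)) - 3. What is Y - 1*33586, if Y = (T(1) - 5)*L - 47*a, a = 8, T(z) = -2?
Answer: -101893/3 ≈ -33964.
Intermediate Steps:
L = ⅓ (L = 5*(-2*(-⅓)) - 3 = 5*(⅔) - 3 = 10/3 - 3 = ⅓ ≈ 0.33333)
Y = -1135/3 (Y = (-2 - 5)*(⅓) - 47*8 = -7*⅓ - 376 = -7/3 - 376 = -1135/3 ≈ -378.33)
Y - 1*33586 = -1135/3 - 1*33586 = -1135/3 - 33586 = -101893/3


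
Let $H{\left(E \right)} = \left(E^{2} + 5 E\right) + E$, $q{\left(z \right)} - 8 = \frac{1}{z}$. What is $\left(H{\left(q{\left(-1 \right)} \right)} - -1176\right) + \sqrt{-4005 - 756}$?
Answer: $1267 + 69 i \approx 1267.0 + 69.0 i$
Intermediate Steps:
$q{\left(z \right)} = 8 + \frac{1}{z}$
$H{\left(E \right)} = E^{2} + 6 E$
$\left(H{\left(q{\left(-1 \right)} \right)} - -1176\right) + \sqrt{-4005 - 756} = \left(\left(8 + \frac{1}{-1}\right) \left(6 + \left(8 + \frac{1}{-1}\right)\right) - -1176\right) + \sqrt{-4005 - 756} = \left(\left(8 - 1\right) \left(6 + \left(8 - 1\right)\right) + 1176\right) + \sqrt{-4761} = \left(7 \left(6 + 7\right) + 1176\right) + 69 i = \left(7 \cdot 13 + 1176\right) + 69 i = \left(91 + 1176\right) + 69 i = 1267 + 69 i$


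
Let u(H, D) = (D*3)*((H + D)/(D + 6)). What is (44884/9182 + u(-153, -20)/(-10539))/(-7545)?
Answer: -559813652/851809985145 ≈ -0.00065720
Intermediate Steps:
u(H, D) = 3*D*(D + H)/(6 + D) (u(H, D) = (3*D)*((D + H)/(6 + D)) = 3*D*(D + H)/(6 + D))
(44884/9182 + u(-153, -20)/(-10539))/(-7545) = (44884/9182 + (3*(-20)*(-20 - 153)/(6 - 20))/(-10539))/(-7545) = (44884*(1/9182) + (3*(-20)*(-173)/(-14))*(-1/10539))*(-1/7545) = (22442/4591 + (3*(-20)*(-1/14)*(-173))*(-1/10539))*(-1/7545) = (22442/4591 - 5190/7*(-1/10539))*(-1/7545) = (22442/4591 + 1730/24591)*(-1/7545) = (559813652/112897281)*(-1/7545) = -559813652/851809985145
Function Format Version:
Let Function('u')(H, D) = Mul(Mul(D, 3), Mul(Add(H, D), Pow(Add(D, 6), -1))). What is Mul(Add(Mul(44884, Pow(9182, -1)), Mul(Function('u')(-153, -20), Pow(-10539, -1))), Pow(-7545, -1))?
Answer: Rational(-559813652, 851809985145) ≈ -0.00065720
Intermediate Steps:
Function('u')(H, D) = Mul(3, D, Pow(Add(6, D), -1), Add(D, H)) (Function('u')(H, D) = Mul(Mul(3, D), Mul(Add(D, H), Pow(Add(6, D), -1))) = Mul(Mul(3, D), Mul(Pow(Add(6, D), -1), Add(D, H))) = Mul(3, D, Pow(Add(6, D), -1), Add(D, H)))
Mul(Add(Mul(44884, Pow(9182, -1)), Mul(Function('u')(-153, -20), Pow(-10539, -1))), Pow(-7545, -1)) = Mul(Add(Mul(44884, Pow(9182, -1)), Mul(Mul(3, -20, Pow(Add(6, -20), -1), Add(-20, -153)), Pow(-10539, -1))), Pow(-7545, -1)) = Mul(Add(Mul(44884, Rational(1, 9182)), Mul(Mul(3, -20, Pow(-14, -1), -173), Rational(-1, 10539))), Rational(-1, 7545)) = Mul(Add(Rational(22442, 4591), Mul(Mul(3, -20, Rational(-1, 14), -173), Rational(-1, 10539))), Rational(-1, 7545)) = Mul(Add(Rational(22442, 4591), Mul(Rational(-5190, 7), Rational(-1, 10539))), Rational(-1, 7545)) = Mul(Add(Rational(22442, 4591), Rational(1730, 24591)), Rational(-1, 7545)) = Mul(Rational(559813652, 112897281), Rational(-1, 7545)) = Rational(-559813652, 851809985145)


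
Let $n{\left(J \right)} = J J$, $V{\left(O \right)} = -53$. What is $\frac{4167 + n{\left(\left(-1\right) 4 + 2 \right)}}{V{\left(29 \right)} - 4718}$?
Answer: $- \frac{4171}{4771} \approx -0.87424$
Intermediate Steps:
$n{\left(J \right)} = J^{2}$
$\frac{4167 + n{\left(\left(-1\right) 4 + 2 \right)}}{V{\left(29 \right)} - 4718} = \frac{4167 + \left(\left(-1\right) 4 + 2\right)^{2}}{-53 - 4718} = \frac{4167 + \left(-4 + 2\right)^{2}}{-4771} = \left(4167 + \left(-2\right)^{2}\right) \left(- \frac{1}{4771}\right) = \left(4167 + 4\right) \left(- \frac{1}{4771}\right) = 4171 \left(- \frac{1}{4771}\right) = - \frac{4171}{4771}$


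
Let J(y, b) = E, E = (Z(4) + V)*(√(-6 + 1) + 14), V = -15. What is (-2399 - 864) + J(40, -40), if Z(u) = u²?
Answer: -3249 + I*√5 ≈ -3249.0 + 2.2361*I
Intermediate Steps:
E = 14 + I*√5 (E = (4² - 15)*(√(-6 + 1) + 14) = (16 - 15)*(√(-5) + 14) = 1*(I*√5 + 14) = 1*(14 + I*√5) = 14 + I*√5 ≈ 14.0 + 2.2361*I)
J(y, b) = 14 + I*√5
(-2399 - 864) + J(40, -40) = (-2399 - 864) + (14 + I*√5) = -3263 + (14 + I*√5) = -3249 + I*√5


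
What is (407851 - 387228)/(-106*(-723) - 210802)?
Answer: -20623/134164 ≈ -0.15371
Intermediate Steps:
(407851 - 387228)/(-106*(-723) - 210802) = 20623/(76638 - 210802) = 20623/(-134164) = 20623*(-1/134164) = -20623/134164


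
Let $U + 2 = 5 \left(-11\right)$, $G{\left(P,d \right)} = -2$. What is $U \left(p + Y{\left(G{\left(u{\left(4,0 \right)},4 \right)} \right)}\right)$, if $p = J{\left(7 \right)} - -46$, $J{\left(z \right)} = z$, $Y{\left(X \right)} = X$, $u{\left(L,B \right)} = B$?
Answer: $-2907$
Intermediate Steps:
$U = -57$ ($U = -2 + 5 \left(-11\right) = -2 - 55 = -57$)
$p = 53$ ($p = 7 - -46 = 7 + 46 = 53$)
$U \left(p + Y{\left(G{\left(u{\left(4,0 \right)},4 \right)} \right)}\right) = - 57 \left(53 - 2\right) = \left(-57\right) 51 = -2907$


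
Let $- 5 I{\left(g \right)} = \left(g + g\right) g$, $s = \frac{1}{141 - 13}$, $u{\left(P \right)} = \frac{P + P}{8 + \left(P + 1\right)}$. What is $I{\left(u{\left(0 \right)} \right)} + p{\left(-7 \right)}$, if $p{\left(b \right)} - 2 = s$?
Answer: $\frac{257}{128} \approx 2.0078$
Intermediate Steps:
$u{\left(P \right)} = \frac{2 P}{9 + P}$ ($u{\left(P \right)} = \frac{2 P}{8 + \left(1 + P\right)} = \frac{2 P}{9 + P}$)
$s = \frac{1}{128} \approx 0.0078125$
$p{\left(b \right)} = \frac{257}{128}$ ($p{\left(b \right)} = 2 + \frac{1}{128} = \frac{257}{128}$)
$I{\left(g \right)} = - \frac{2 g^{2}}{5}$ ($I{\left(g \right)} = - \frac{\left(g + g\right) g}{5} = - \frac{2 g g}{5} = - \frac{2 g^{2}}{5}$)
$I{\left(u{\left(0 \right)} \right)} + p{\left(-7 \right)} = - \frac{2 \left(2 \cdot 0 \frac{1}{9 + 0}\right)^{2}}{5} + \frac{257}{128} = - \frac{2 \left(2 \cdot 0 \cdot \frac{1}{9}\right)^{2}}{5} + \frac{257}{128} = - \frac{2 \cdot 0^{2}}{5} + \frac{257}{128} = \left(- \frac{2}{5}\right) 0 + \frac{257}{128} = 0 + \frac{257}{128} = \frac{257}{128}$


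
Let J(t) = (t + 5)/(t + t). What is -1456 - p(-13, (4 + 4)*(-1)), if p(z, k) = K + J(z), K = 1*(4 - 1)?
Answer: -18971/13 ≈ -1459.3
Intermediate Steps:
J(t) = (5 + t)/(2*t) (J(t) = (5 + t)/((2*t)) = (5 + t)*(1/(2*t)) = (5 + t)/(2*t))
K = 3 (K = 1*3 = 3)
p(z, k) = 3 + (5 + z)/(2*z)
-1456 - p(-13, (4 + 4)*(-1)) = -1456 - (5 + 7*(-13))/(2*(-13)) = -1456 - (-1)*(5 - 91)/(2*13) = -1456 - (-1)*(-86)/(2*13) = -1456 - 1*43/13 = -1456 - 43/13 = -18971/13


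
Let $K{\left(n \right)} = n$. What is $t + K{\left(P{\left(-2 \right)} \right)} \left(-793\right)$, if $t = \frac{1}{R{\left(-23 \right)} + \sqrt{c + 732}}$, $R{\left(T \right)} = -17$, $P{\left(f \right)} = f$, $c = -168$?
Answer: $\frac{436167}{275} + \frac{2 \sqrt{141}}{275} \approx 1586.1$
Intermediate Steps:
$t = \frac{1}{-17 + 2 \sqrt{141}}$ ($t = \frac{1}{-17 + \sqrt{-168 + 732}} = \frac{1}{-17 + \sqrt{564}} = \frac{1}{-17 + 2 \sqrt{141}} \approx 0.14818$)
$t + K{\left(P{\left(-2 \right)} \right)} \left(-793\right) = \left(\frac{17}{275} + \frac{2 \sqrt{141}}{275}\right) - -1586 = \left(\frac{17}{275} + \frac{2 \sqrt{141}}{275}\right) + 1586 = \frac{436167}{275} + \frac{2 \sqrt{141}}{275}$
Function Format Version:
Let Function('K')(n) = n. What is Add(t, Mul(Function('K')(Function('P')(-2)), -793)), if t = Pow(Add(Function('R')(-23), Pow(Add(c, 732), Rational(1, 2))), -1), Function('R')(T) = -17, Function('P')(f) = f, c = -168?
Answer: Add(Rational(436167, 275), Mul(Rational(2, 275), Pow(141, Rational(1, 2)))) ≈ 1586.1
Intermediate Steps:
t = Pow(Add(-17, Mul(2, Pow(141, Rational(1, 2)))), -1) (t = Pow(Add(-17, Pow(Add(-168, 732), Rational(1, 2))), -1) = Pow(Add(-17, Pow(564, Rational(1, 2))), -1) = Pow(Add(-17, Mul(2, Pow(141, Rational(1, 2)))), -1) ≈ 0.14818)
Add(t, Mul(Function('K')(Function('P')(-2)), -793)) = Add(Add(Rational(17, 275), Mul(Rational(2, 275), Pow(141, Rational(1, 2)))), Mul(-2, -793)) = Add(Add(Rational(17, 275), Mul(Rational(2, 275), Pow(141, Rational(1, 2)))), 1586) = Add(Rational(436167, 275), Mul(Rational(2, 275), Pow(141, Rational(1, 2))))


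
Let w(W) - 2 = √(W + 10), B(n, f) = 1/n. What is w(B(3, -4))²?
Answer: (6 + √93)²/9 ≈ 27.192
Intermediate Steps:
w(W) = 2 + √(10 + W) (w(W) = 2 + √(W + 10) = 2 + √(10 + W))
w(B(3, -4))² = (2 + √(10 + 1/3))² = (2 + √(10 + ⅓))² = (2 + √(31/3))² = (2 + √93/3)²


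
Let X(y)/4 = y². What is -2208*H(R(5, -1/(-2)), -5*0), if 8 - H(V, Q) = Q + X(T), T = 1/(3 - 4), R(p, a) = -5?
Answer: -8832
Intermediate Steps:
T = -1 (T = 1/(-1) = -1)
X(y) = 4*y²
H(V, Q) = 4 - Q (H(V, Q) = 8 - (Q + 4*(-1)²) = 8 - (Q + 4*1) = 8 - (Q + 4) = 8 - (4 + Q) = 8 + (-4 - Q) = 4 - Q)
-2208*H(R(5, -1/(-2)), -5*0) = -2208*(4 - (-5)*0) = -2208*(4 - 1*0) = -2208*(4 + 0) = -2208*4 = -8832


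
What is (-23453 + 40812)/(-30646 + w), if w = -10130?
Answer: -17359/40776 ≈ -0.42572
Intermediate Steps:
(-23453 + 40812)/(-30646 + w) = (-23453 + 40812)/(-30646 - 10130) = 17359/(-40776) = 17359*(-1/40776) = -17359/40776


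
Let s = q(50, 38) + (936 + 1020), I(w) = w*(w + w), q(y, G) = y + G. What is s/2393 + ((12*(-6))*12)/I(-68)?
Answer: 526105/691577 ≈ 0.76073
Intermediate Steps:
q(y, G) = G + y
I(w) = 2*w**2 (I(w) = w*(2*w) = 2*w**2)
s = 2044 (s = (38 + 50) + (936 + 1020) = 88 + 1956 = 2044)
s/2393 + ((12*(-6))*12)/I(-68) = 2044/2393 + ((12*(-6))*12)/((2*(-68)**2)) = 2044*(1/2393) + (-72*12)/((2*4624)) = 2044/2393 - 864/9248 = 2044/2393 - 864*1/9248 = 2044/2393 - 27/289 = 526105/691577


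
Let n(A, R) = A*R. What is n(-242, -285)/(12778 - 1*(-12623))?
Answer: 22990/8467 ≈ 2.7152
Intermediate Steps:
n(-242, -285)/(12778 - 1*(-12623)) = (-242*(-285))/(12778 - 1*(-12623)) = 68970/(12778 + 12623) = 68970/25401 = 68970*(1/25401) = 22990/8467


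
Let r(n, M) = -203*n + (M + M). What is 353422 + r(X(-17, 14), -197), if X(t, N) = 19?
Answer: 349171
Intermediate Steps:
r(n, M) = -203*n + 2*M
353422 + r(X(-17, 14), -197) = 353422 + (-203*19 + 2*(-197)) = 353422 + (-3857 - 394) = 353422 - 4251 = 349171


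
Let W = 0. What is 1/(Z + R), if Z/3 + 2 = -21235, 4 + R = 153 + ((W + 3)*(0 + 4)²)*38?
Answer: -1/61738 ≈ -1.6197e-5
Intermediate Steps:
R = 1973 (R = -4 + (153 + ((0 + 3)*(0 + 4)²)*38) = -4 + (153 + (3*4²)*38) = -4 + (153 + (3*16)*38) = -4 + (153 + 48*38) = -4 + (153 + 1824) = -4 + 1977 = 1973)
Z = -63711 (Z = -6 + 3*(-21235) = -6 - 63705 = -63711)
1/(Z + R) = 1/(-63711 + 1973) = 1/(-61738) = -1/61738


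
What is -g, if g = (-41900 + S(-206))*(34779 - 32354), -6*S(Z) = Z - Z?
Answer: 101607500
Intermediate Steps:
S(Z) = 0 (S(Z) = -(Z - Z)/6 = -⅙*0 = 0)
g = -101607500 (g = (-41900 + 0)*(34779 - 32354) = -41900*2425 = -101607500)
-g = -1*(-101607500) = 101607500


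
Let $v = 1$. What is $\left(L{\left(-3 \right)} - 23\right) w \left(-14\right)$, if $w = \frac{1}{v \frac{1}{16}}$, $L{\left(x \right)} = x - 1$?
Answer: $6048$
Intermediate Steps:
$L{\left(x \right)} = -1 + x$ ($L{\left(x \right)} = x - 1 = -1 + x$)
$w = 16$ ($w = \frac{1}{1 \cdot \frac{1}{16}} = \frac{1}{\frac{1}{16}} = 16$)
$\left(L{\left(-3 \right)} - 23\right) w \left(-14\right) = \left(\left(-1 - 3\right) - 23\right) 16 \left(-14\right) = \left(-4 - 23\right) 16 \left(-14\right) = \left(-27\right) 16 \left(-14\right) = \left(-432\right) \left(-14\right) = 6048$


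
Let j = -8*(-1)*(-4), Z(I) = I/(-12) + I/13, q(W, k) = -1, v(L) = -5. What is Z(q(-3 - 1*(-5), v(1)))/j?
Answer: -1/4992 ≈ -0.00020032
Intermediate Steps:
Z(I) = -I/156 (Z(I) = I*(-1/12) + I*(1/13) = -I/12 + I/13 = -I/156)
j = -32 (j = 8*(-4) = -32)
Z(q(-3 - 1*(-5), v(1)))/j = -1/156*(-1)/(-32) = (1/156)*(-1/32) = -1/4992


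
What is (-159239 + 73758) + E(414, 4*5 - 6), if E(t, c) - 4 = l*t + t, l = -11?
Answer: -89617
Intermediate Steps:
E(t, c) = 4 - 10*t (E(t, c) = 4 + (-11*t + t) = 4 - 10*t)
(-159239 + 73758) + E(414, 4*5 - 6) = (-159239 + 73758) + (4 - 10*414) = -85481 + (4 - 4140) = -85481 - 4136 = -89617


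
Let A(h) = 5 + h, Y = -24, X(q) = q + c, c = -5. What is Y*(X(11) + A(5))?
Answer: -384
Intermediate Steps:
X(q) = -5 + q (X(q) = q - 5 = -5 + q)
Y*(X(11) + A(5)) = -24*((-5 + 11) + (5 + 5)) = -24*(6 + 10) = -24*16 = -384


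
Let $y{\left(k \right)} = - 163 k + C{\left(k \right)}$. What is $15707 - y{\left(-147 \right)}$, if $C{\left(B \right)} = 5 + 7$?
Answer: $-8266$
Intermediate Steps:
$C{\left(B \right)} = 12$
$y{\left(k \right)} = 12 - 163 k$ ($y{\left(k \right)} = - 163 k + 12 = 12 - 163 k$)
$15707 - y{\left(-147 \right)} = 15707 - \left(12 - -23961\right) = 15707 - \left(12 + 23961\right) = 15707 - 23973 = -8266$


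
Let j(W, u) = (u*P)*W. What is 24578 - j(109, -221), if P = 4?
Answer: 120934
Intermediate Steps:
j(W, u) = 4*W*u (j(W, u) = (u*4)*W = (4*u)*W = 4*W*u)
24578 - j(109, -221) = 24578 - 4*109*(-221) = 24578 - 1*(-96356) = 24578 + 96356 = 120934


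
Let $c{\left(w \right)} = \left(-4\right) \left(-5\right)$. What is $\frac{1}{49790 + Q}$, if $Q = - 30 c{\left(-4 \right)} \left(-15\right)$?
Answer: $\frac{1}{58790} \approx 1.701 \cdot 10^{-5}$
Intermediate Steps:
$c{\left(w \right)} = 20$
$Q = 9000$ ($Q = \left(-30\right) 20 \left(-15\right) = \left(-600\right) \left(-15\right) = 9000$)
$\frac{1}{49790 + Q} = \frac{1}{49790 + 9000} = \frac{1}{58790}$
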